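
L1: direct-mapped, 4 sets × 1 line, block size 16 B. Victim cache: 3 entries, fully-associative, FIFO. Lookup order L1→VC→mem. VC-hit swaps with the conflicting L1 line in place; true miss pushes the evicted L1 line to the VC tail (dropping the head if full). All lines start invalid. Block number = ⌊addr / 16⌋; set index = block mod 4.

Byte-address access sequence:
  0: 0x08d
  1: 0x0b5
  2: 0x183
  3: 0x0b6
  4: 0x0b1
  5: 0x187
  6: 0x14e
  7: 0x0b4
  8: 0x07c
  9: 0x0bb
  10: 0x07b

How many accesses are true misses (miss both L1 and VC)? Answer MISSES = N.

#0 0x8d→b8/s0 MISS; vc=[]
#1 0xb5→b11/s3 MISS; vc=[]
#2 0x183→b24/s0 MISS; vc=[8]
#3 0xb6→b11/s3 L1-HIT; vc=[8]
#4 0xb1→b11/s3 L1-HIT; vc=[8]
#5 0x187→b24/s0 L1-HIT; vc=[8]
#6 0x14e→b20/s0 MISS; vc=[8,24]
#7 0xb4→b11/s3 L1-HIT; vc=[8,24]
#8 0x7c→b7/s3 MISS; vc=[8,24,11]
#9 0xbb→b11/s3 VC-HIT; vc=[8,24,7]
#10 0x7b→b7/s3 VC-HIT; vc=[8,24,11]

MISSES = 5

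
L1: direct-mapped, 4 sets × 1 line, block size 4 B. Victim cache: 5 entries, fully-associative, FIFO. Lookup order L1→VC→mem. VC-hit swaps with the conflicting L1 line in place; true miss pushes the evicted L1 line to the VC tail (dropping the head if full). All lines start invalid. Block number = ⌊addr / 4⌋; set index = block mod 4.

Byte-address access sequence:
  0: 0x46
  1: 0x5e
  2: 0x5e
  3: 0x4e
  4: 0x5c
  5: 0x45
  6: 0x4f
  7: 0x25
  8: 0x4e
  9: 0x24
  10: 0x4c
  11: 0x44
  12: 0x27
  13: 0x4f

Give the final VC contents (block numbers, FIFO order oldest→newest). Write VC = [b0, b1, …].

0: 0x46 (blk 17, set 1) → MISS  vc=[]
1: 0x5e (blk 23, set 3) → MISS  vc=[]
2: 0x5e (blk 23, set 3) → L1-HIT  vc=[]
3: 0x4e (blk 19, set 3) → MISS  vc=[23]
4: 0x5c (blk 23, set 3) → VC-HIT  vc=[19]
5: 0x45 (blk 17, set 1) → L1-HIT  vc=[19]
6: 0x4f (blk 19, set 3) → VC-HIT  vc=[23]
7: 0x25 (blk 9, set 1) → MISS  vc=[23, 17]
8: 0x4e (blk 19, set 3) → L1-HIT  vc=[23, 17]
9: 0x24 (blk 9, set 1) → L1-HIT  vc=[23, 17]
10: 0x4c (blk 19, set 3) → L1-HIT  vc=[23, 17]
11: 0x44 (blk 17, set 1) → VC-HIT  vc=[23, 9]
12: 0x27 (blk 9, set 1) → VC-HIT  vc=[23, 17]
13: 0x4f (blk 19, set 3) → L1-HIT  vc=[23, 17]

VC = [23, 17]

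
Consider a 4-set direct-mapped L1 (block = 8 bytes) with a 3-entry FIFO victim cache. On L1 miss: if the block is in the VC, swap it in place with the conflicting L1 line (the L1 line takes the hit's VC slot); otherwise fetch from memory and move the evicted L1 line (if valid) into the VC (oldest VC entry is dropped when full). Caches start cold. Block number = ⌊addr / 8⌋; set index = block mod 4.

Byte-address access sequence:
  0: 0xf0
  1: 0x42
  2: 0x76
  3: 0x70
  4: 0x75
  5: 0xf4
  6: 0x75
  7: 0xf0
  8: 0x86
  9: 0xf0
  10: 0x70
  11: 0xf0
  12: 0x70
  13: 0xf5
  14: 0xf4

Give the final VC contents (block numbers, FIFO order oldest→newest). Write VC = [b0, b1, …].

VC = [14, 8]

#0 0xf0→b30/s2 MISS; vc=[]
#1 0x42→b8/s0 MISS; vc=[]
#2 0x76→b14/s2 MISS; vc=[30]
#3 0x70→b14/s2 L1-HIT; vc=[30]
#4 0x75→b14/s2 L1-HIT; vc=[30]
#5 0xf4→b30/s2 VC-HIT; vc=[14]
#6 0x75→b14/s2 VC-HIT; vc=[30]
#7 0xf0→b30/s2 VC-HIT; vc=[14]
#8 0x86→b16/s0 MISS; vc=[14,8]
#9 0xf0→b30/s2 L1-HIT; vc=[14,8]
#10 0x70→b14/s2 VC-HIT; vc=[30,8]
#11 0xf0→b30/s2 VC-HIT; vc=[14,8]
#12 0x70→b14/s2 VC-HIT; vc=[30,8]
#13 0xf5→b30/s2 VC-HIT; vc=[14,8]
#14 0xf4→b30/s2 L1-HIT; vc=[14,8]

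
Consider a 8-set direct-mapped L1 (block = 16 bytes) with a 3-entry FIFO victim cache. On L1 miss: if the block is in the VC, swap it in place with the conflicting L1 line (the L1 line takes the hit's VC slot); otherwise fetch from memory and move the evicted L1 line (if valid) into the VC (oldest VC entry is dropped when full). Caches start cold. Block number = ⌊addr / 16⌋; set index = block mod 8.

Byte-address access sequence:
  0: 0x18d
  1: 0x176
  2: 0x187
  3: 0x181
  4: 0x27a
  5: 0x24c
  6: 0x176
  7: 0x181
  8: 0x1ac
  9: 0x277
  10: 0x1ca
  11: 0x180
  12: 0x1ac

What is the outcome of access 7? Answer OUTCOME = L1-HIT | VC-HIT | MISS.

  [0] addr=0x18d blk=24 s=0: MISS | VC []
  [1] addr=0x176 blk=23 s=7: MISS | VC []
  [2] addr=0x187 blk=24 s=0: L1-HIT | VC []
  [3] addr=0x181 blk=24 s=0: L1-HIT | VC []
  [4] addr=0x27a blk=39 s=7: MISS | VC [23]
  [5] addr=0x24c blk=36 s=4: MISS | VC [23]
  [6] addr=0x176 blk=23 s=7: VC-HIT | VC [39]
  [7] addr=0x181 blk=24 s=0: L1-HIT | VC [39]
  [8] addr=0x1ac blk=26 s=2: MISS | VC [39]
  [9] addr=0x277 blk=39 s=7: VC-HIT | VC [23]
  [10] addr=0x1ca blk=28 s=4: MISS | VC [23, 36]
  [11] addr=0x180 blk=24 s=0: L1-HIT | VC [23, 36]
  [12] addr=0x1ac blk=26 s=2: L1-HIT | VC [23, 36]

OUTCOME = L1-HIT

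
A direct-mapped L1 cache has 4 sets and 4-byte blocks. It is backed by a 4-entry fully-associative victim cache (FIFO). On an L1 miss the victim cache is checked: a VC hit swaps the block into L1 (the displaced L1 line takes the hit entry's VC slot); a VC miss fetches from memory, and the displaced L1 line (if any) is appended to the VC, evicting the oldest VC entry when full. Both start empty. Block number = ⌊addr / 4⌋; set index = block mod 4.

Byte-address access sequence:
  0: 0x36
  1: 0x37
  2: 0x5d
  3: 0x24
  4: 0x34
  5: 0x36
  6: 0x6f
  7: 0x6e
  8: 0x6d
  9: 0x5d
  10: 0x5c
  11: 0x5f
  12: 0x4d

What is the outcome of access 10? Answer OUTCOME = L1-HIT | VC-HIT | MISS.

#0 0x36→b13/s1 MISS; vc=[]
#1 0x37→b13/s1 L1-HIT; vc=[]
#2 0x5d→b23/s3 MISS; vc=[]
#3 0x24→b9/s1 MISS; vc=[13]
#4 0x34→b13/s1 VC-HIT; vc=[9]
#5 0x36→b13/s1 L1-HIT; vc=[9]
#6 0x6f→b27/s3 MISS; vc=[9,23]
#7 0x6e→b27/s3 L1-HIT; vc=[9,23]
#8 0x6d→b27/s3 L1-HIT; vc=[9,23]
#9 0x5d→b23/s3 VC-HIT; vc=[9,27]
#10 0x5c→b23/s3 L1-HIT; vc=[9,27]
#11 0x5f→b23/s3 L1-HIT; vc=[9,27]
#12 0x4d→b19/s3 MISS; vc=[9,27,23]

OUTCOME = L1-HIT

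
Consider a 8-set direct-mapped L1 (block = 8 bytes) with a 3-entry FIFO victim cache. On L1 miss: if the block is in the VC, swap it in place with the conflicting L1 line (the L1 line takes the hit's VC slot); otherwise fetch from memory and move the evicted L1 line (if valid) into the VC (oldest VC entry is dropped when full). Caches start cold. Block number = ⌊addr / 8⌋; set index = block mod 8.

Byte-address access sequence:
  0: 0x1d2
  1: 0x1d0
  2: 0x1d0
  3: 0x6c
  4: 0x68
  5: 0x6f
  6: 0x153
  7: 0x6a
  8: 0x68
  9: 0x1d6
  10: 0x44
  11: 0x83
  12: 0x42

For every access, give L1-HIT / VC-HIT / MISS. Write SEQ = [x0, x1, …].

  [0] addr=0x1d2 blk=58 s=2: MISS | VC []
  [1] addr=0x1d0 blk=58 s=2: L1-HIT | VC []
  [2] addr=0x1d0 blk=58 s=2: L1-HIT | VC []
  [3] addr=0x6c blk=13 s=5: MISS | VC []
  [4] addr=0x68 blk=13 s=5: L1-HIT | VC []
  [5] addr=0x6f blk=13 s=5: L1-HIT | VC []
  [6] addr=0x153 blk=42 s=2: MISS | VC [58]
  [7] addr=0x6a blk=13 s=5: L1-HIT | VC [58]
  [8] addr=0x68 blk=13 s=5: L1-HIT | VC [58]
  [9] addr=0x1d6 blk=58 s=2: VC-HIT | VC [42]
  [10] addr=0x44 blk=8 s=0: MISS | VC [42]
  [11] addr=0x83 blk=16 s=0: MISS | VC [42, 8]
  [12] addr=0x42 blk=8 s=0: VC-HIT | VC [42, 16]

SEQ = [MISS, L1-HIT, L1-HIT, MISS, L1-HIT, L1-HIT, MISS, L1-HIT, L1-HIT, VC-HIT, MISS, MISS, VC-HIT]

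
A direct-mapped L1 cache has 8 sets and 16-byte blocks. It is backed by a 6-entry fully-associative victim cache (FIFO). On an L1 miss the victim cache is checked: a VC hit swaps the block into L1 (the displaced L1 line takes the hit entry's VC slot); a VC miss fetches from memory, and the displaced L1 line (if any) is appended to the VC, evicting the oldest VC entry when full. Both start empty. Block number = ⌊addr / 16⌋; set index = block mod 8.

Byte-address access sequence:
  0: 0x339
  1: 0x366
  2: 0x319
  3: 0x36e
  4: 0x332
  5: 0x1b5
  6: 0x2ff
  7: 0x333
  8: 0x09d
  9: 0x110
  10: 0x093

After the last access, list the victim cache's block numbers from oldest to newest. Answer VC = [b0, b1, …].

#0 0x339→b51/s3 MISS; vc=[]
#1 0x366→b54/s6 MISS; vc=[]
#2 0x319→b49/s1 MISS; vc=[]
#3 0x36e→b54/s6 L1-HIT; vc=[]
#4 0x332→b51/s3 L1-HIT; vc=[]
#5 0x1b5→b27/s3 MISS; vc=[51]
#6 0x2ff→b47/s7 MISS; vc=[51]
#7 0x333→b51/s3 VC-HIT; vc=[27]
#8 0x9d→b9/s1 MISS; vc=[27,49]
#9 0x110→b17/s1 MISS; vc=[27,49,9]
#10 0x93→b9/s1 VC-HIT; vc=[27,49,17]

VC = [27, 49, 17]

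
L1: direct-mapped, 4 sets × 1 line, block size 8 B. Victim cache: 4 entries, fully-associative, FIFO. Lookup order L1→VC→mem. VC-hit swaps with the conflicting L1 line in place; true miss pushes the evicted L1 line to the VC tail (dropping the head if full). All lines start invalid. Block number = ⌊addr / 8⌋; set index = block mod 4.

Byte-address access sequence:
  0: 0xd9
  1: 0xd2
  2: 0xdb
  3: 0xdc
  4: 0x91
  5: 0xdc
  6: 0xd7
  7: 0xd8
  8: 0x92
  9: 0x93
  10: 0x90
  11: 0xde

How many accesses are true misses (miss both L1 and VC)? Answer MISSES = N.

#0 0xd9→b27/s3 MISS; vc=[]
#1 0xd2→b26/s2 MISS; vc=[]
#2 0xdb→b27/s3 L1-HIT; vc=[]
#3 0xdc→b27/s3 L1-HIT; vc=[]
#4 0x91→b18/s2 MISS; vc=[26]
#5 0xdc→b27/s3 L1-HIT; vc=[26]
#6 0xd7→b26/s2 VC-HIT; vc=[18]
#7 0xd8→b27/s3 L1-HIT; vc=[18]
#8 0x92→b18/s2 VC-HIT; vc=[26]
#9 0x93→b18/s2 L1-HIT; vc=[26]
#10 0x90→b18/s2 L1-HIT; vc=[26]
#11 0xde→b27/s3 L1-HIT; vc=[26]

MISSES = 3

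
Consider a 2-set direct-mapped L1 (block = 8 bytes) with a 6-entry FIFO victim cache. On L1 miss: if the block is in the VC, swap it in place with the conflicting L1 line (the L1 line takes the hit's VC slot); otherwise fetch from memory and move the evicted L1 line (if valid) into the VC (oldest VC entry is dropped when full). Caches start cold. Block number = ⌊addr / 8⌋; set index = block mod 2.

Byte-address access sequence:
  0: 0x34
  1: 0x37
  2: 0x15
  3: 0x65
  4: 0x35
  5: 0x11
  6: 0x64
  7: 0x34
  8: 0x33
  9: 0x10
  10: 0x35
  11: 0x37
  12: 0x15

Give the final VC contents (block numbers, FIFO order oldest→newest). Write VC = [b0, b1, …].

VC = [6, 12]

0: 0x34 (blk 6, set 0) → MISS  vc=[]
1: 0x37 (blk 6, set 0) → L1-HIT  vc=[]
2: 0x15 (blk 2, set 0) → MISS  vc=[6]
3: 0x65 (blk 12, set 0) → MISS  vc=[6, 2]
4: 0x35 (blk 6, set 0) → VC-HIT  vc=[12, 2]
5: 0x11 (blk 2, set 0) → VC-HIT  vc=[12, 6]
6: 0x64 (blk 12, set 0) → VC-HIT  vc=[2, 6]
7: 0x34 (blk 6, set 0) → VC-HIT  vc=[2, 12]
8: 0x33 (blk 6, set 0) → L1-HIT  vc=[2, 12]
9: 0x10 (blk 2, set 0) → VC-HIT  vc=[6, 12]
10: 0x35 (blk 6, set 0) → VC-HIT  vc=[2, 12]
11: 0x37 (blk 6, set 0) → L1-HIT  vc=[2, 12]
12: 0x15 (blk 2, set 0) → VC-HIT  vc=[6, 12]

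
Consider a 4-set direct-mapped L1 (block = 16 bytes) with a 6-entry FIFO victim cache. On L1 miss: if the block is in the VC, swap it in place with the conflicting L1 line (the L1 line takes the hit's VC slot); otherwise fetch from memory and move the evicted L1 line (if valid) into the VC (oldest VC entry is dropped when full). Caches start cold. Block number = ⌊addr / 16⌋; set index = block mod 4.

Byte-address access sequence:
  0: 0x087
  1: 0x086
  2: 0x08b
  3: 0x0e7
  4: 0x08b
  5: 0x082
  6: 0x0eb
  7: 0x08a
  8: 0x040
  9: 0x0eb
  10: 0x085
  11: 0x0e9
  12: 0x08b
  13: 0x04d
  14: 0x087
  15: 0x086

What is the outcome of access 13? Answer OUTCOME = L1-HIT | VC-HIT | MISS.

OUTCOME = VC-HIT

0: 0x87 (blk 8, set 0) → MISS  vc=[]
1: 0x86 (blk 8, set 0) → L1-HIT  vc=[]
2: 0x8b (blk 8, set 0) → L1-HIT  vc=[]
3: 0xe7 (blk 14, set 2) → MISS  vc=[]
4: 0x8b (blk 8, set 0) → L1-HIT  vc=[]
5: 0x82 (blk 8, set 0) → L1-HIT  vc=[]
6: 0xeb (blk 14, set 2) → L1-HIT  vc=[]
7: 0x8a (blk 8, set 0) → L1-HIT  vc=[]
8: 0x40 (blk 4, set 0) → MISS  vc=[8]
9: 0xeb (blk 14, set 2) → L1-HIT  vc=[8]
10: 0x85 (blk 8, set 0) → VC-HIT  vc=[4]
11: 0xe9 (blk 14, set 2) → L1-HIT  vc=[4]
12: 0x8b (blk 8, set 0) → L1-HIT  vc=[4]
13: 0x4d (blk 4, set 0) → VC-HIT  vc=[8]
14: 0x87 (blk 8, set 0) → VC-HIT  vc=[4]
15: 0x86 (blk 8, set 0) → L1-HIT  vc=[4]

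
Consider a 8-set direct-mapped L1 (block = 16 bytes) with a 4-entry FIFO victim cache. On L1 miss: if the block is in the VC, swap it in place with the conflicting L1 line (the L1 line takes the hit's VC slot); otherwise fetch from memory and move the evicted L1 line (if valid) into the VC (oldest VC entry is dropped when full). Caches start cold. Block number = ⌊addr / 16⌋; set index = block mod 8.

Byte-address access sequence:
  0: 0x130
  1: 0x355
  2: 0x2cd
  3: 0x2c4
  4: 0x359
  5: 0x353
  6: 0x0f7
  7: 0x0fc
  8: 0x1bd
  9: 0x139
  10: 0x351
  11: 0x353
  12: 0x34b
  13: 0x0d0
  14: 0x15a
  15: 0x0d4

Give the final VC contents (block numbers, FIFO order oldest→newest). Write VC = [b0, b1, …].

  [0] addr=0x130 blk=19 s=3: MISS | VC []
  [1] addr=0x355 blk=53 s=5: MISS | VC []
  [2] addr=0x2cd blk=44 s=4: MISS | VC []
  [3] addr=0x2c4 blk=44 s=4: L1-HIT | VC []
  [4] addr=0x359 blk=53 s=5: L1-HIT | VC []
  [5] addr=0x353 blk=53 s=5: L1-HIT | VC []
  [6] addr=0xf7 blk=15 s=7: MISS | VC []
  [7] addr=0xfc blk=15 s=7: L1-HIT | VC []
  [8] addr=0x1bd blk=27 s=3: MISS | VC [19]
  [9] addr=0x139 blk=19 s=3: VC-HIT | VC [27]
  [10] addr=0x351 blk=53 s=5: L1-HIT | VC [27]
  [11] addr=0x353 blk=53 s=5: L1-HIT | VC [27]
  [12] addr=0x34b blk=52 s=4: MISS | VC [27, 44]
  [13] addr=0xd0 blk=13 s=5: MISS | VC [27, 44, 53]
  [14] addr=0x15a blk=21 s=5: MISS | VC [27, 44, 53, 13]
  [15] addr=0xd4 blk=13 s=5: VC-HIT | VC [27, 44, 53, 21]

VC = [27, 44, 53, 21]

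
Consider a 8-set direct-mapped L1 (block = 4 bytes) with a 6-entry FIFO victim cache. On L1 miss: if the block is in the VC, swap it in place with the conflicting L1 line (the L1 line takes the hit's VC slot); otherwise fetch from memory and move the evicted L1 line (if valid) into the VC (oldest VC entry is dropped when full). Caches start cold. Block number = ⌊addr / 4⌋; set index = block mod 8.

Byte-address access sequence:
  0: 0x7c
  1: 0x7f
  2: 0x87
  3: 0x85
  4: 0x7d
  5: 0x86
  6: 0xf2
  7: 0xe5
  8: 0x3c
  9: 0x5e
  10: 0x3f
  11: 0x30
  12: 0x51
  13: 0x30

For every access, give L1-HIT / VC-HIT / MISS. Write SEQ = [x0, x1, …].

#0 0x7c→b31/s7 MISS; vc=[]
#1 0x7f→b31/s7 L1-HIT; vc=[]
#2 0x87→b33/s1 MISS; vc=[]
#3 0x85→b33/s1 L1-HIT; vc=[]
#4 0x7d→b31/s7 L1-HIT; vc=[]
#5 0x86→b33/s1 L1-HIT; vc=[]
#6 0xf2→b60/s4 MISS; vc=[]
#7 0xe5→b57/s1 MISS; vc=[33]
#8 0x3c→b15/s7 MISS; vc=[33,31]
#9 0x5e→b23/s7 MISS; vc=[33,31,15]
#10 0x3f→b15/s7 VC-HIT; vc=[33,31,23]
#11 0x30→b12/s4 MISS; vc=[33,31,23,60]
#12 0x51→b20/s4 MISS; vc=[33,31,23,60,12]
#13 0x30→b12/s4 VC-HIT; vc=[33,31,23,60,20]

SEQ = [MISS, L1-HIT, MISS, L1-HIT, L1-HIT, L1-HIT, MISS, MISS, MISS, MISS, VC-HIT, MISS, MISS, VC-HIT]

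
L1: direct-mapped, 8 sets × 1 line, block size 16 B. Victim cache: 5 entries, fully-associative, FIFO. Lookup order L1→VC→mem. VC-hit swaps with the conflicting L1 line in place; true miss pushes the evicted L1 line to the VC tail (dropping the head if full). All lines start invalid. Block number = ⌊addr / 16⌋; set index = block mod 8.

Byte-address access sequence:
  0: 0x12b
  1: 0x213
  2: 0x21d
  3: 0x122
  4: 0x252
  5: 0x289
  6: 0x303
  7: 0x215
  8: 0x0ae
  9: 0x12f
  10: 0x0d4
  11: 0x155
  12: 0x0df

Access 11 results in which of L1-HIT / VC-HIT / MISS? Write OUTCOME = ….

OUTCOME = MISS

  [0] addr=0x12b blk=18 s=2: MISS | VC []
  [1] addr=0x213 blk=33 s=1: MISS | VC []
  [2] addr=0x21d blk=33 s=1: L1-HIT | VC []
  [3] addr=0x122 blk=18 s=2: L1-HIT | VC []
  [4] addr=0x252 blk=37 s=5: MISS | VC []
  [5] addr=0x289 blk=40 s=0: MISS | VC []
  [6] addr=0x303 blk=48 s=0: MISS | VC [40]
  [7] addr=0x215 blk=33 s=1: L1-HIT | VC [40]
  [8] addr=0xae blk=10 s=2: MISS | VC [40, 18]
  [9] addr=0x12f blk=18 s=2: VC-HIT | VC [40, 10]
  [10] addr=0xd4 blk=13 s=5: MISS | VC [40, 10, 37]
  [11] addr=0x155 blk=21 s=5: MISS | VC [40, 10, 37, 13]
  [12] addr=0xdf blk=13 s=5: VC-HIT | VC [40, 10, 37, 21]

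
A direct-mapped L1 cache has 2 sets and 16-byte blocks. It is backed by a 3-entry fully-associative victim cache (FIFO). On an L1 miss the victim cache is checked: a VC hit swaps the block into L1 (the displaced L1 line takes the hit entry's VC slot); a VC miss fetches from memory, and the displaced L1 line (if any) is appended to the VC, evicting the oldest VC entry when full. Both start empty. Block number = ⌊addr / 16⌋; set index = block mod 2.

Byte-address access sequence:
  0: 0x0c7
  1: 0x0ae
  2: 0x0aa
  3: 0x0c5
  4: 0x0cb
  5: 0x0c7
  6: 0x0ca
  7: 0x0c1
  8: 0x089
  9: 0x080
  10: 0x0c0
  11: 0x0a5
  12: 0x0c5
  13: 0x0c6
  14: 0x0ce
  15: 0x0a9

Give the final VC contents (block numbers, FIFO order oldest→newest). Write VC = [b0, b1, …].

VC = [12, 8]

#0 0xc7→b12/s0 MISS; vc=[]
#1 0xae→b10/s0 MISS; vc=[12]
#2 0xaa→b10/s0 L1-HIT; vc=[12]
#3 0xc5→b12/s0 VC-HIT; vc=[10]
#4 0xcb→b12/s0 L1-HIT; vc=[10]
#5 0xc7→b12/s0 L1-HIT; vc=[10]
#6 0xca→b12/s0 L1-HIT; vc=[10]
#7 0xc1→b12/s0 L1-HIT; vc=[10]
#8 0x89→b8/s0 MISS; vc=[10,12]
#9 0x80→b8/s0 L1-HIT; vc=[10,12]
#10 0xc0→b12/s0 VC-HIT; vc=[10,8]
#11 0xa5→b10/s0 VC-HIT; vc=[12,8]
#12 0xc5→b12/s0 VC-HIT; vc=[10,8]
#13 0xc6→b12/s0 L1-HIT; vc=[10,8]
#14 0xce→b12/s0 L1-HIT; vc=[10,8]
#15 0xa9→b10/s0 VC-HIT; vc=[12,8]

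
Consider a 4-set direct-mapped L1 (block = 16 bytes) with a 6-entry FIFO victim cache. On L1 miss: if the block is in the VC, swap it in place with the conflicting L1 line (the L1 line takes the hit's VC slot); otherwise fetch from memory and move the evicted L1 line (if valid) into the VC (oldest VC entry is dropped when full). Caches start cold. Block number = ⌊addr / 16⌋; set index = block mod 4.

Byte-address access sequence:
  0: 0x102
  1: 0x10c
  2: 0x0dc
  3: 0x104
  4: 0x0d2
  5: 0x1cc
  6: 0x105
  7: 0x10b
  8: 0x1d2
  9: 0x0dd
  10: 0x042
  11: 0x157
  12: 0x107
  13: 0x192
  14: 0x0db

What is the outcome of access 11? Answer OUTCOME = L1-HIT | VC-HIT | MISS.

OUTCOME = MISS

  [0] addr=0x102 blk=16 s=0: MISS | VC []
  [1] addr=0x10c blk=16 s=0: L1-HIT | VC []
  [2] addr=0xdc blk=13 s=1: MISS | VC []
  [3] addr=0x104 blk=16 s=0: L1-HIT | VC []
  [4] addr=0xd2 blk=13 s=1: L1-HIT | VC []
  [5] addr=0x1cc blk=28 s=0: MISS | VC [16]
  [6] addr=0x105 blk=16 s=0: VC-HIT | VC [28]
  [7] addr=0x10b blk=16 s=0: L1-HIT | VC [28]
  [8] addr=0x1d2 blk=29 s=1: MISS | VC [28, 13]
  [9] addr=0xdd blk=13 s=1: VC-HIT | VC [28, 29]
  [10] addr=0x42 blk=4 s=0: MISS | VC [28, 29, 16]
  [11] addr=0x157 blk=21 s=1: MISS | VC [28, 29, 16, 13]
  [12] addr=0x107 blk=16 s=0: VC-HIT | VC [28, 29, 4, 13]
  [13] addr=0x192 blk=25 s=1: MISS | VC [28, 29, 4, 13, 21]
  [14] addr=0xdb blk=13 s=1: VC-HIT | VC [28, 29, 4, 25, 21]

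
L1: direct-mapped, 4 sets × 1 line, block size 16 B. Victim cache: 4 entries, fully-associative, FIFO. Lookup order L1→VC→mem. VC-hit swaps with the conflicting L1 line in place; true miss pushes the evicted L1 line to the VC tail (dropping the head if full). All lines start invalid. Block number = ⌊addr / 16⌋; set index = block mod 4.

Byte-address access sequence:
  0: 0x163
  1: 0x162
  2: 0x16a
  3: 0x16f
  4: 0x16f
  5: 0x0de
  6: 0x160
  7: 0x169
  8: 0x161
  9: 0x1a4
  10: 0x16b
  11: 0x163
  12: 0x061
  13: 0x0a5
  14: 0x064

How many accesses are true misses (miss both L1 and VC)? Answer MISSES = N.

MISSES = 5

0: 0x163 (blk 22, set 2) → MISS  vc=[]
1: 0x162 (blk 22, set 2) → L1-HIT  vc=[]
2: 0x16a (blk 22, set 2) → L1-HIT  vc=[]
3: 0x16f (blk 22, set 2) → L1-HIT  vc=[]
4: 0x16f (blk 22, set 2) → L1-HIT  vc=[]
5: 0xde (blk 13, set 1) → MISS  vc=[]
6: 0x160 (blk 22, set 2) → L1-HIT  vc=[]
7: 0x169 (blk 22, set 2) → L1-HIT  vc=[]
8: 0x161 (blk 22, set 2) → L1-HIT  vc=[]
9: 0x1a4 (blk 26, set 2) → MISS  vc=[22]
10: 0x16b (blk 22, set 2) → VC-HIT  vc=[26]
11: 0x163 (blk 22, set 2) → L1-HIT  vc=[26]
12: 0x61 (blk 6, set 2) → MISS  vc=[26, 22]
13: 0xa5 (blk 10, set 2) → MISS  vc=[26, 22, 6]
14: 0x64 (blk 6, set 2) → VC-HIT  vc=[26, 22, 10]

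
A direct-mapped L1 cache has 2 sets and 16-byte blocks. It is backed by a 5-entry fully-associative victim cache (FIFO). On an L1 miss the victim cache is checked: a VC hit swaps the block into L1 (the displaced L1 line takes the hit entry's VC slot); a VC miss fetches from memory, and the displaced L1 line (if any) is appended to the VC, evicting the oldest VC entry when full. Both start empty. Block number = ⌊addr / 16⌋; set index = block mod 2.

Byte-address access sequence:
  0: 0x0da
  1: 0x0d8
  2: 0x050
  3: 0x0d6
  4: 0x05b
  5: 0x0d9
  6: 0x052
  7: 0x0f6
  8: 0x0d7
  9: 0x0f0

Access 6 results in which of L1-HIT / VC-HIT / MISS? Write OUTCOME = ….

OUTCOME = VC-HIT

0: 0xda (blk 13, set 1) → MISS  vc=[]
1: 0xd8 (blk 13, set 1) → L1-HIT  vc=[]
2: 0x50 (blk 5, set 1) → MISS  vc=[13]
3: 0xd6 (blk 13, set 1) → VC-HIT  vc=[5]
4: 0x5b (blk 5, set 1) → VC-HIT  vc=[13]
5: 0xd9 (blk 13, set 1) → VC-HIT  vc=[5]
6: 0x52 (blk 5, set 1) → VC-HIT  vc=[13]
7: 0xf6 (blk 15, set 1) → MISS  vc=[13, 5]
8: 0xd7 (blk 13, set 1) → VC-HIT  vc=[15, 5]
9: 0xf0 (blk 15, set 1) → VC-HIT  vc=[13, 5]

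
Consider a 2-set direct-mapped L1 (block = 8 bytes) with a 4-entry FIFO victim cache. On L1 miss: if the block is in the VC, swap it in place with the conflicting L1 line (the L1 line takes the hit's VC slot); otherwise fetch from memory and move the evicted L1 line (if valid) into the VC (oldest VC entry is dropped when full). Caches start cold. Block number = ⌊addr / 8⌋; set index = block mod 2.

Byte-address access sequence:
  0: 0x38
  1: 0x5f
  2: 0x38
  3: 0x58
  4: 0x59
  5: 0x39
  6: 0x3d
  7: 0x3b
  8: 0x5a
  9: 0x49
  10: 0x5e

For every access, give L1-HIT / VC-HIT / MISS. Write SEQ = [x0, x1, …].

  [0] addr=0x38 blk=7 s=1: MISS | VC []
  [1] addr=0x5f blk=11 s=1: MISS | VC [7]
  [2] addr=0x38 blk=7 s=1: VC-HIT | VC [11]
  [3] addr=0x58 blk=11 s=1: VC-HIT | VC [7]
  [4] addr=0x59 blk=11 s=1: L1-HIT | VC [7]
  [5] addr=0x39 blk=7 s=1: VC-HIT | VC [11]
  [6] addr=0x3d blk=7 s=1: L1-HIT | VC [11]
  [7] addr=0x3b blk=7 s=1: L1-HIT | VC [11]
  [8] addr=0x5a blk=11 s=1: VC-HIT | VC [7]
  [9] addr=0x49 blk=9 s=1: MISS | VC [7, 11]
  [10] addr=0x5e blk=11 s=1: VC-HIT | VC [7, 9]

SEQ = [MISS, MISS, VC-HIT, VC-HIT, L1-HIT, VC-HIT, L1-HIT, L1-HIT, VC-HIT, MISS, VC-HIT]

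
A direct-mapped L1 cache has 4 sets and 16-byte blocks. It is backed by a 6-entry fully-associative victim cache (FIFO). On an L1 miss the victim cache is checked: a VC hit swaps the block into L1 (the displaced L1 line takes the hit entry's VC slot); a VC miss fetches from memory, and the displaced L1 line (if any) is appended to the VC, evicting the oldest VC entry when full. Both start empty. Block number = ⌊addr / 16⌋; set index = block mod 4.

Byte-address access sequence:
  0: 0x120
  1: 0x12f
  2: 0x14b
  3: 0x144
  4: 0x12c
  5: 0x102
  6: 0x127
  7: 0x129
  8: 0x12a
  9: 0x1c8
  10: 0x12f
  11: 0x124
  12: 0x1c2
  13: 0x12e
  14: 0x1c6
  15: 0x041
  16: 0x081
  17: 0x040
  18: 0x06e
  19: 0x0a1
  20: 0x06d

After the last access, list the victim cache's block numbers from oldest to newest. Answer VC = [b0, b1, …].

VC = [20, 16, 28, 8, 18, 10]

#0 0x120→b18/s2 MISS; vc=[]
#1 0x12f→b18/s2 L1-HIT; vc=[]
#2 0x14b→b20/s0 MISS; vc=[]
#3 0x144→b20/s0 L1-HIT; vc=[]
#4 0x12c→b18/s2 L1-HIT; vc=[]
#5 0x102→b16/s0 MISS; vc=[20]
#6 0x127→b18/s2 L1-HIT; vc=[20]
#7 0x129→b18/s2 L1-HIT; vc=[20]
#8 0x12a→b18/s2 L1-HIT; vc=[20]
#9 0x1c8→b28/s0 MISS; vc=[20,16]
#10 0x12f→b18/s2 L1-HIT; vc=[20,16]
#11 0x124→b18/s2 L1-HIT; vc=[20,16]
#12 0x1c2→b28/s0 L1-HIT; vc=[20,16]
#13 0x12e→b18/s2 L1-HIT; vc=[20,16]
#14 0x1c6→b28/s0 L1-HIT; vc=[20,16]
#15 0x41→b4/s0 MISS; vc=[20,16,28]
#16 0x81→b8/s0 MISS; vc=[20,16,28,4]
#17 0x40→b4/s0 VC-HIT; vc=[20,16,28,8]
#18 0x6e→b6/s2 MISS; vc=[20,16,28,8,18]
#19 0xa1→b10/s2 MISS; vc=[20,16,28,8,18,6]
#20 0x6d→b6/s2 VC-HIT; vc=[20,16,28,8,18,10]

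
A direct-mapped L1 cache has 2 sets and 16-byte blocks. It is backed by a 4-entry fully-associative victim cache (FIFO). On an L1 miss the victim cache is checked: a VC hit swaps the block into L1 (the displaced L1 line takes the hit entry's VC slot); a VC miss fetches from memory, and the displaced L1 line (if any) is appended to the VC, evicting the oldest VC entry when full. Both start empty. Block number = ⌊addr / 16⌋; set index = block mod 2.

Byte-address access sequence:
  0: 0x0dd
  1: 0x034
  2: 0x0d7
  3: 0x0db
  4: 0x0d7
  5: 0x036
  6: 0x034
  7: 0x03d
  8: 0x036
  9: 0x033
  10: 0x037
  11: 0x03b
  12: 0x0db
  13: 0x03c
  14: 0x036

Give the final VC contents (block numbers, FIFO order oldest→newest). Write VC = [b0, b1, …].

#0 0xdd→b13/s1 MISS; vc=[]
#1 0x34→b3/s1 MISS; vc=[13]
#2 0xd7→b13/s1 VC-HIT; vc=[3]
#3 0xdb→b13/s1 L1-HIT; vc=[3]
#4 0xd7→b13/s1 L1-HIT; vc=[3]
#5 0x36→b3/s1 VC-HIT; vc=[13]
#6 0x34→b3/s1 L1-HIT; vc=[13]
#7 0x3d→b3/s1 L1-HIT; vc=[13]
#8 0x36→b3/s1 L1-HIT; vc=[13]
#9 0x33→b3/s1 L1-HIT; vc=[13]
#10 0x37→b3/s1 L1-HIT; vc=[13]
#11 0x3b→b3/s1 L1-HIT; vc=[13]
#12 0xdb→b13/s1 VC-HIT; vc=[3]
#13 0x3c→b3/s1 VC-HIT; vc=[13]
#14 0x36→b3/s1 L1-HIT; vc=[13]

VC = [13]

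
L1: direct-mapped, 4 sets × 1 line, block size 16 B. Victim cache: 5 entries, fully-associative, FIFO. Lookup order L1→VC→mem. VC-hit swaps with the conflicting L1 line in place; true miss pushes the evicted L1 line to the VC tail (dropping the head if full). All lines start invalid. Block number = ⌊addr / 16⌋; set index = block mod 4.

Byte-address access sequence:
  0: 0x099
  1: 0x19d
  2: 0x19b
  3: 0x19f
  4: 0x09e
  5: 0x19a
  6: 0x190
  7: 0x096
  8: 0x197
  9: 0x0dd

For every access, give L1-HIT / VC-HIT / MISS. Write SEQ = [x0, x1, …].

#0 0x99→b9/s1 MISS; vc=[]
#1 0x19d→b25/s1 MISS; vc=[9]
#2 0x19b→b25/s1 L1-HIT; vc=[9]
#3 0x19f→b25/s1 L1-HIT; vc=[9]
#4 0x9e→b9/s1 VC-HIT; vc=[25]
#5 0x19a→b25/s1 VC-HIT; vc=[9]
#6 0x190→b25/s1 L1-HIT; vc=[9]
#7 0x96→b9/s1 VC-HIT; vc=[25]
#8 0x197→b25/s1 VC-HIT; vc=[9]
#9 0xdd→b13/s1 MISS; vc=[9,25]

SEQ = [MISS, MISS, L1-HIT, L1-HIT, VC-HIT, VC-HIT, L1-HIT, VC-HIT, VC-HIT, MISS]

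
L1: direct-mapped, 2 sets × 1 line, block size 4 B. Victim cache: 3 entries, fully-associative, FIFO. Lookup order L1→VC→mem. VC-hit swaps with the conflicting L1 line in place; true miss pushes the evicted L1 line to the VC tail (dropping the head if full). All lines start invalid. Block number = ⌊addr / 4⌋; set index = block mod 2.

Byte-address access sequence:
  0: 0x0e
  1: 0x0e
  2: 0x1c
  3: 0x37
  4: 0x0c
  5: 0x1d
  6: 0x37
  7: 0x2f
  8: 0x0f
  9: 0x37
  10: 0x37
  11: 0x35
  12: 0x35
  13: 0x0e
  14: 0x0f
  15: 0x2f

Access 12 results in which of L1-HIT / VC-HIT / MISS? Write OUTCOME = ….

0: 0xe (blk 3, set 1) → MISS  vc=[]
1: 0xe (blk 3, set 1) → L1-HIT  vc=[]
2: 0x1c (blk 7, set 1) → MISS  vc=[3]
3: 0x37 (blk 13, set 1) → MISS  vc=[3, 7]
4: 0xc (blk 3, set 1) → VC-HIT  vc=[13, 7]
5: 0x1d (blk 7, set 1) → VC-HIT  vc=[13, 3]
6: 0x37 (blk 13, set 1) → VC-HIT  vc=[7, 3]
7: 0x2f (blk 11, set 1) → MISS  vc=[7, 3, 13]
8: 0xf (blk 3, set 1) → VC-HIT  vc=[7, 11, 13]
9: 0x37 (blk 13, set 1) → VC-HIT  vc=[7, 11, 3]
10: 0x37 (blk 13, set 1) → L1-HIT  vc=[7, 11, 3]
11: 0x35 (blk 13, set 1) → L1-HIT  vc=[7, 11, 3]
12: 0x35 (blk 13, set 1) → L1-HIT  vc=[7, 11, 3]
13: 0xe (blk 3, set 1) → VC-HIT  vc=[7, 11, 13]
14: 0xf (blk 3, set 1) → L1-HIT  vc=[7, 11, 13]
15: 0x2f (blk 11, set 1) → VC-HIT  vc=[7, 3, 13]

OUTCOME = L1-HIT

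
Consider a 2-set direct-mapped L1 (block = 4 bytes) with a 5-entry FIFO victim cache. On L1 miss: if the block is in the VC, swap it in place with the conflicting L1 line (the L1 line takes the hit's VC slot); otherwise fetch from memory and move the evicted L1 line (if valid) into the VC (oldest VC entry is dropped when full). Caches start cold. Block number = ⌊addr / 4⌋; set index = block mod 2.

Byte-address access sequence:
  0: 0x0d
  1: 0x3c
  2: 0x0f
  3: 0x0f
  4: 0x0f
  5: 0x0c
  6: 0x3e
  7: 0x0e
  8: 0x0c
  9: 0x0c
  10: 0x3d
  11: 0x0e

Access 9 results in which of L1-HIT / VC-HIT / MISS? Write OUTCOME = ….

  [0] addr=0xd blk=3 s=1: MISS | VC []
  [1] addr=0x3c blk=15 s=1: MISS | VC [3]
  [2] addr=0xf blk=3 s=1: VC-HIT | VC [15]
  [3] addr=0xf blk=3 s=1: L1-HIT | VC [15]
  [4] addr=0xf blk=3 s=1: L1-HIT | VC [15]
  [5] addr=0xc blk=3 s=1: L1-HIT | VC [15]
  [6] addr=0x3e blk=15 s=1: VC-HIT | VC [3]
  [7] addr=0xe blk=3 s=1: VC-HIT | VC [15]
  [8] addr=0xc blk=3 s=1: L1-HIT | VC [15]
  [9] addr=0xc blk=3 s=1: L1-HIT | VC [15]
  [10] addr=0x3d blk=15 s=1: VC-HIT | VC [3]
  [11] addr=0xe blk=3 s=1: VC-HIT | VC [15]

OUTCOME = L1-HIT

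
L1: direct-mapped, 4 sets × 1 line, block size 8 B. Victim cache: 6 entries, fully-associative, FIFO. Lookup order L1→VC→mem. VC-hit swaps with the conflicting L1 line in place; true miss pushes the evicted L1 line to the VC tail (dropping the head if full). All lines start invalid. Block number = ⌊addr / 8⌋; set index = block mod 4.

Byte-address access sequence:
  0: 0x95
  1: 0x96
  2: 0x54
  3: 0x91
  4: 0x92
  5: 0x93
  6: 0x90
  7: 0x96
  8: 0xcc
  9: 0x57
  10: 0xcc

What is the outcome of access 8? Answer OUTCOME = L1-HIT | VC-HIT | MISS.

  [0] addr=0x95 blk=18 s=2: MISS | VC []
  [1] addr=0x96 blk=18 s=2: L1-HIT | VC []
  [2] addr=0x54 blk=10 s=2: MISS | VC [18]
  [3] addr=0x91 blk=18 s=2: VC-HIT | VC [10]
  [4] addr=0x92 blk=18 s=2: L1-HIT | VC [10]
  [5] addr=0x93 blk=18 s=2: L1-HIT | VC [10]
  [6] addr=0x90 blk=18 s=2: L1-HIT | VC [10]
  [7] addr=0x96 blk=18 s=2: L1-HIT | VC [10]
  [8] addr=0xcc blk=25 s=1: MISS | VC [10]
  [9] addr=0x57 blk=10 s=2: VC-HIT | VC [18]
  [10] addr=0xcc blk=25 s=1: L1-HIT | VC [18]

OUTCOME = MISS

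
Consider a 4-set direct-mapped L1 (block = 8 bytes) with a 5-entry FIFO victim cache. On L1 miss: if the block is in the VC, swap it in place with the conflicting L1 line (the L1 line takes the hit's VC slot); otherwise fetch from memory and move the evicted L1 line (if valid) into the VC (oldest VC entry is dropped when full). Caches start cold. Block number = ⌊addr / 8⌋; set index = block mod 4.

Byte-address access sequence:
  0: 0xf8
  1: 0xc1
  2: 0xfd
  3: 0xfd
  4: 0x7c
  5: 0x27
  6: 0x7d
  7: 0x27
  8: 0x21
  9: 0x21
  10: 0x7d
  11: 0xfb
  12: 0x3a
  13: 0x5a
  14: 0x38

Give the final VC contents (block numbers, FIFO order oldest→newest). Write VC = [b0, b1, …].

VC = [15, 24, 31, 11]

0: 0xf8 (blk 31, set 3) → MISS  vc=[]
1: 0xc1 (blk 24, set 0) → MISS  vc=[]
2: 0xfd (blk 31, set 3) → L1-HIT  vc=[]
3: 0xfd (blk 31, set 3) → L1-HIT  vc=[]
4: 0x7c (blk 15, set 3) → MISS  vc=[31]
5: 0x27 (blk 4, set 0) → MISS  vc=[31, 24]
6: 0x7d (blk 15, set 3) → L1-HIT  vc=[31, 24]
7: 0x27 (blk 4, set 0) → L1-HIT  vc=[31, 24]
8: 0x21 (blk 4, set 0) → L1-HIT  vc=[31, 24]
9: 0x21 (blk 4, set 0) → L1-HIT  vc=[31, 24]
10: 0x7d (blk 15, set 3) → L1-HIT  vc=[31, 24]
11: 0xfb (blk 31, set 3) → VC-HIT  vc=[15, 24]
12: 0x3a (blk 7, set 3) → MISS  vc=[15, 24, 31]
13: 0x5a (blk 11, set 3) → MISS  vc=[15, 24, 31, 7]
14: 0x38 (blk 7, set 3) → VC-HIT  vc=[15, 24, 31, 11]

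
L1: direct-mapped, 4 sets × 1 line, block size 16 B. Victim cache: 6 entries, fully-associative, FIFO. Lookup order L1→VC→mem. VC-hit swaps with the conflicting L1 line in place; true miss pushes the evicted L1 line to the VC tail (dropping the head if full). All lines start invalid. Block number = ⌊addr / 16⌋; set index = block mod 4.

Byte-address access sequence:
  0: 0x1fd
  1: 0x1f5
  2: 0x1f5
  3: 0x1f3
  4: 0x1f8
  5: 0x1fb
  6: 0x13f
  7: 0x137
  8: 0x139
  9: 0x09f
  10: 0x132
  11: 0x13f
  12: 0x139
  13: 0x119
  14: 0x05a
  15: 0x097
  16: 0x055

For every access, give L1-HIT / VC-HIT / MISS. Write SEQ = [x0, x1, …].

#0 0x1fd→b31/s3 MISS; vc=[]
#1 0x1f5→b31/s3 L1-HIT; vc=[]
#2 0x1f5→b31/s3 L1-HIT; vc=[]
#3 0x1f3→b31/s3 L1-HIT; vc=[]
#4 0x1f8→b31/s3 L1-HIT; vc=[]
#5 0x1fb→b31/s3 L1-HIT; vc=[]
#6 0x13f→b19/s3 MISS; vc=[31]
#7 0x137→b19/s3 L1-HIT; vc=[31]
#8 0x139→b19/s3 L1-HIT; vc=[31]
#9 0x9f→b9/s1 MISS; vc=[31]
#10 0x132→b19/s3 L1-HIT; vc=[31]
#11 0x13f→b19/s3 L1-HIT; vc=[31]
#12 0x139→b19/s3 L1-HIT; vc=[31]
#13 0x119→b17/s1 MISS; vc=[31,9]
#14 0x5a→b5/s1 MISS; vc=[31,9,17]
#15 0x97→b9/s1 VC-HIT; vc=[31,5,17]
#16 0x55→b5/s1 VC-HIT; vc=[31,9,17]

SEQ = [MISS, L1-HIT, L1-HIT, L1-HIT, L1-HIT, L1-HIT, MISS, L1-HIT, L1-HIT, MISS, L1-HIT, L1-HIT, L1-HIT, MISS, MISS, VC-HIT, VC-HIT]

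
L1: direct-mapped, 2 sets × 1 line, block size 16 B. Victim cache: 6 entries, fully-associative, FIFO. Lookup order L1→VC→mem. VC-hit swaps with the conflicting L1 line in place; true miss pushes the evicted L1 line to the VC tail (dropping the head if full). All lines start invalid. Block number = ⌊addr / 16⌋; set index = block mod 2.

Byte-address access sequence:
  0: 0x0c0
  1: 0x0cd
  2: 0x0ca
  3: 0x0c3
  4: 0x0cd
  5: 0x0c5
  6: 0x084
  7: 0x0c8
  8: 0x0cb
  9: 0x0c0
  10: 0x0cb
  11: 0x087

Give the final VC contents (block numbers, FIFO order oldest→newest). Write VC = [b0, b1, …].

  [0] addr=0xc0 blk=12 s=0: MISS | VC []
  [1] addr=0xcd blk=12 s=0: L1-HIT | VC []
  [2] addr=0xca blk=12 s=0: L1-HIT | VC []
  [3] addr=0xc3 blk=12 s=0: L1-HIT | VC []
  [4] addr=0xcd blk=12 s=0: L1-HIT | VC []
  [5] addr=0xc5 blk=12 s=0: L1-HIT | VC []
  [6] addr=0x84 blk=8 s=0: MISS | VC [12]
  [7] addr=0xc8 blk=12 s=0: VC-HIT | VC [8]
  [8] addr=0xcb blk=12 s=0: L1-HIT | VC [8]
  [9] addr=0xc0 blk=12 s=0: L1-HIT | VC [8]
  [10] addr=0xcb blk=12 s=0: L1-HIT | VC [8]
  [11] addr=0x87 blk=8 s=0: VC-HIT | VC [12]

VC = [12]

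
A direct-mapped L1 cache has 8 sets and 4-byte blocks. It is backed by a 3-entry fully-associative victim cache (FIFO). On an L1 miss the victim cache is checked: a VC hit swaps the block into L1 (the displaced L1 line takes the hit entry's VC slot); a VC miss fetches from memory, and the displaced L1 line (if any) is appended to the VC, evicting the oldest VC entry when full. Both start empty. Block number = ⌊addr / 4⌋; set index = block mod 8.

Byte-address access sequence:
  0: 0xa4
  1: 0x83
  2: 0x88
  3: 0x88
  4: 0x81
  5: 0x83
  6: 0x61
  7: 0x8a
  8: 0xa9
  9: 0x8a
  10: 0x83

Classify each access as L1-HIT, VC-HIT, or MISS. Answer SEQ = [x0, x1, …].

0: 0xa4 (blk 41, set 1) → MISS  vc=[]
1: 0x83 (blk 32, set 0) → MISS  vc=[]
2: 0x88 (blk 34, set 2) → MISS  vc=[]
3: 0x88 (blk 34, set 2) → L1-HIT  vc=[]
4: 0x81 (blk 32, set 0) → L1-HIT  vc=[]
5: 0x83 (blk 32, set 0) → L1-HIT  vc=[]
6: 0x61 (blk 24, set 0) → MISS  vc=[32]
7: 0x8a (blk 34, set 2) → L1-HIT  vc=[32]
8: 0xa9 (blk 42, set 2) → MISS  vc=[32, 34]
9: 0x8a (blk 34, set 2) → VC-HIT  vc=[32, 42]
10: 0x83 (blk 32, set 0) → VC-HIT  vc=[24, 42]

SEQ = [MISS, MISS, MISS, L1-HIT, L1-HIT, L1-HIT, MISS, L1-HIT, MISS, VC-HIT, VC-HIT]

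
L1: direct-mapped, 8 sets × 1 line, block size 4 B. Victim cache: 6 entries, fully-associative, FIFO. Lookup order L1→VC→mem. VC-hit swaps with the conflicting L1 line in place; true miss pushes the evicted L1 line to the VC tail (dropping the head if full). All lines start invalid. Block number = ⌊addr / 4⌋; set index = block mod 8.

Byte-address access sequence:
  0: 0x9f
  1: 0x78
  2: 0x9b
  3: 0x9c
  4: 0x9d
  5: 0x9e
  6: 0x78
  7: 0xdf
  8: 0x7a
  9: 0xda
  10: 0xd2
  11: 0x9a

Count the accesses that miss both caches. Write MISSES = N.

  [0] addr=0x9f blk=39 s=7: MISS | VC []
  [1] addr=0x78 blk=30 s=6: MISS | VC []
  [2] addr=0x9b blk=38 s=6: MISS | VC [30]
  [3] addr=0x9c blk=39 s=7: L1-HIT | VC [30]
  [4] addr=0x9d blk=39 s=7: L1-HIT | VC [30]
  [5] addr=0x9e blk=39 s=7: L1-HIT | VC [30]
  [6] addr=0x78 blk=30 s=6: VC-HIT | VC [38]
  [7] addr=0xdf blk=55 s=7: MISS | VC [38, 39]
  [8] addr=0x7a blk=30 s=6: L1-HIT | VC [38, 39]
  [9] addr=0xda blk=54 s=6: MISS | VC [38, 39, 30]
  [10] addr=0xd2 blk=52 s=4: MISS | VC [38, 39, 30]
  [11] addr=0x9a blk=38 s=6: VC-HIT | VC [54, 39, 30]

MISSES = 6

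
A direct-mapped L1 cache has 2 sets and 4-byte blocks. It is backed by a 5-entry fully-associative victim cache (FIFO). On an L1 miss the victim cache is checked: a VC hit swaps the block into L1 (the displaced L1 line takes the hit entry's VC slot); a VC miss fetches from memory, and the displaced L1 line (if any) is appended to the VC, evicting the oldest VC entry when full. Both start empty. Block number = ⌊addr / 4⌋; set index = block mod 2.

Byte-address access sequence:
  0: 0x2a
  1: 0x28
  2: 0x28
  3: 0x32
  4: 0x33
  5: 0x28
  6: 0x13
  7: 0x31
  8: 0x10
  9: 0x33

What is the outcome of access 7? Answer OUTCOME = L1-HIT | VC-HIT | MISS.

  [0] addr=0x2a blk=10 s=0: MISS | VC []
  [1] addr=0x28 blk=10 s=0: L1-HIT | VC []
  [2] addr=0x28 blk=10 s=0: L1-HIT | VC []
  [3] addr=0x32 blk=12 s=0: MISS | VC [10]
  [4] addr=0x33 blk=12 s=0: L1-HIT | VC [10]
  [5] addr=0x28 blk=10 s=0: VC-HIT | VC [12]
  [6] addr=0x13 blk=4 s=0: MISS | VC [12, 10]
  [7] addr=0x31 blk=12 s=0: VC-HIT | VC [4, 10]
  [8] addr=0x10 blk=4 s=0: VC-HIT | VC [12, 10]
  [9] addr=0x33 blk=12 s=0: VC-HIT | VC [4, 10]

OUTCOME = VC-HIT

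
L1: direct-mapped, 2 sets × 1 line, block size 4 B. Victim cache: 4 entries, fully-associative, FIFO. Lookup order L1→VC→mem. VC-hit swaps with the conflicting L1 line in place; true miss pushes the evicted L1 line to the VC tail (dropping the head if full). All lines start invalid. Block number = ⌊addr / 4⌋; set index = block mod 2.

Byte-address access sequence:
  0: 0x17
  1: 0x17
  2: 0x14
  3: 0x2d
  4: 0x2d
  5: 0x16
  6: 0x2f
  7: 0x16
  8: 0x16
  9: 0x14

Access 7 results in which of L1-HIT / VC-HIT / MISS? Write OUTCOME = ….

OUTCOME = VC-HIT

0: 0x17 (blk 5, set 1) → MISS  vc=[]
1: 0x17 (blk 5, set 1) → L1-HIT  vc=[]
2: 0x14 (blk 5, set 1) → L1-HIT  vc=[]
3: 0x2d (blk 11, set 1) → MISS  vc=[5]
4: 0x2d (blk 11, set 1) → L1-HIT  vc=[5]
5: 0x16 (blk 5, set 1) → VC-HIT  vc=[11]
6: 0x2f (blk 11, set 1) → VC-HIT  vc=[5]
7: 0x16 (blk 5, set 1) → VC-HIT  vc=[11]
8: 0x16 (blk 5, set 1) → L1-HIT  vc=[11]
9: 0x14 (blk 5, set 1) → L1-HIT  vc=[11]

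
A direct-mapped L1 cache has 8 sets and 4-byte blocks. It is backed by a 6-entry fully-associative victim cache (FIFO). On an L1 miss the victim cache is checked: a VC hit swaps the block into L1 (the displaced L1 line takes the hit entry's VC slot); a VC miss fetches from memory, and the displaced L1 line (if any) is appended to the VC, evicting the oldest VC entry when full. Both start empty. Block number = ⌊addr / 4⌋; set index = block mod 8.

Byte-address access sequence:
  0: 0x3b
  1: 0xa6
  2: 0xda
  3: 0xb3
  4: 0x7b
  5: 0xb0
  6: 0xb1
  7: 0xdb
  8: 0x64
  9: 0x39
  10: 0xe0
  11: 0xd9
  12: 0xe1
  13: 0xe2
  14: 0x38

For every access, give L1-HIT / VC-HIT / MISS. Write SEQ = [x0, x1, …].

#0 0x3b→b14/s6 MISS; vc=[]
#1 0xa6→b41/s1 MISS; vc=[]
#2 0xda→b54/s6 MISS; vc=[14]
#3 0xb3→b44/s4 MISS; vc=[14]
#4 0x7b→b30/s6 MISS; vc=[14,54]
#5 0xb0→b44/s4 L1-HIT; vc=[14,54]
#6 0xb1→b44/s4 L1-HIT; vc=[14,54]
#7 0xdb→b54/s6 VC-HIT; vc=[14,30]
#8 0x64→b25/s1 MISS; vc=[14,30,41]
#9 0x39→b14/s6 VC-HIT; vc=[54,30,41]
#10 0xe0→b56/s0 MISS; vc=[54,30,41]
#11 0xd9→b54/s6 VC-HIT; vc=[14,30,41]
#12 0xe1→b56/s0 L1-HIT; vc=[14,30,41]
#13 0xe2→b56/s0 L1-HIT; vc=[14,30,41]
#14 0x38→b14/s6 VC-HIT; vc=[54,30,41]

SEQ = [MISS, MISS, MISS, MISS, MISS, L1-HIT, L1-HIT, VC-HIT, MISS, VC-HIT, MISS, VC-HIT, L1-HIT, L1-HIT, VC-HIT]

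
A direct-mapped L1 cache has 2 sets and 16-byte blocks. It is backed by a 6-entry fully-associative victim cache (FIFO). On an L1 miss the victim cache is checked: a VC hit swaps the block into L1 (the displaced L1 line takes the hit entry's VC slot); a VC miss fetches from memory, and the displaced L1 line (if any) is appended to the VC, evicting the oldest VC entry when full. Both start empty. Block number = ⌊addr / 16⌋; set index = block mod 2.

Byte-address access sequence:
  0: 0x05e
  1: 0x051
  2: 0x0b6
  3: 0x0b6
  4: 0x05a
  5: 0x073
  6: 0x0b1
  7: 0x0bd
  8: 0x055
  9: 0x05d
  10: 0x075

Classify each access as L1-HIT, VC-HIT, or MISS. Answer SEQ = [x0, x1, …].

#0 0x5e→b5/s1 MISS; vc=[]
#1 0x51→b5/s1 L1-HIT; vc=[]
#2 0xb6→b11/s1 MISS; vc=[5]
#3 0xb6→b11/s1 L1-HIT; vc=[5]
#4 0x5a→b5/s1 VC-HIT; vc=[11]
#5 0x73→b7/s1 MISS; vc=[11,5]
#6 0xb1→b11/s1 VC-HIT; vc=[7,5]
#7 0xbd→b11/s1 L1-HIT; vc=[7,5]
#8 0x55→b5/s1 VC-HIT; vc=[7,11]
#9 0x5d→b5/s1 L1-HIT; vc=[7,11]
#10 0x75→b7/s1 VC-HIT; vc=[5,11]

SEQ = [MISS, L1-HIT, MISS, L1-HIT, VC-HIT, MISS, VC-HIT, L1-HIT, VC-HIT, L1-HIT, VC-HIT]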